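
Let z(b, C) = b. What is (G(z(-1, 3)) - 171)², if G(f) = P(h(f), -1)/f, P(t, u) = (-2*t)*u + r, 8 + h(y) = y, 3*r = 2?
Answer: 212521/9 ≈ 23613.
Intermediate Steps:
r = ⅔ (r = (⅓)*2 = ⅔ ≈ 0.66667)
h(y) = -8 + y
P(t, u) = ⅔ - 2*t*u (P(t, u) = (-2*t)*u + ⅔ = -2*t*u + ⅔ = ⅔ - 2*t*u)
G(f) = (-46/3 + 2*f)/f (G(f) = (⅔ - 2*(-8 + f)*(-1))/f = (⅔ + (-16 + 2*f))/f = (-46/3 + 2*f)/f)
(G(z(-1, 3)) - 171)² = ((2 - 46/3/(-1)) - 171)² = ((2 - 46/3*(-1)) - 171)² = ((2 + 46/3) - 171)² = (52/3 - 171)² = (-461/3)² = 212521/9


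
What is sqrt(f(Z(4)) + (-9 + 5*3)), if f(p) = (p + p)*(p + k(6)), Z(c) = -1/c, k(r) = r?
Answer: 5*sqrt(2)/4 ≈ 1.7678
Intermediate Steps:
f(p) = 2*p*(6 + p) (f(p) = (p + p)*(p + 6) = (2*p)*(6 + p) = 2*p*(6 + p))
sqrt(f(Z(4)) + (-9 + 5*3)) = sqrt(2*(-1/4)*(6 - 1/4) + (-9 + 5*3)) = sqrt(2*(-1*1/4)*(6 - 1*1/4) + (-9 + 15)) = sqrt(2*(-1/4)*(6 - 1/4) + 6) = sqrt(2*(-1/4)*(23/4) + 6) = sqrt(-23/8 + 6) = sqrt(25/8) = 5*sqrt(2)/4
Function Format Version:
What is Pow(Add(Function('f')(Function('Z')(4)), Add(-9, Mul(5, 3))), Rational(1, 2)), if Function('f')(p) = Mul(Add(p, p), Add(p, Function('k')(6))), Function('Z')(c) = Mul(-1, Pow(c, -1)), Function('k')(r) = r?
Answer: Mul(Rational(5, 4), Pow(2, Rational(1, 2))) ≈ 1.7678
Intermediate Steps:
Function('f')(p) = Mul(2, p, Add(6, p)) (Function('f')(p) = Mul(Add(p, p), Add(p, 6)) = Mul(Mul(2, p), Add(6, p)) = Mul(2, p, Add(6, p)))
Pow(Add(Function('f')(Function('Z')(4)), Add(-9, Mul(5, 3))), Rational(1, 2)) = Pow(Add(Mul(2, Mul(-1, Pow(4, -1)), Add(6, Mul(-1, Pow(4, -1)))), Add(-9, Mul(5, 3))), Rational(1, 2)) = Pow(Add(Mul(2, Mul(-1, Rational(1, 4)), Add(6, Mul(-1, Rational(1, 4)))), Add(-9, 15)), Rational(1, 2)) = Pow(Add(Mul(2, Rational(-1, 4), Add(6, Rational(-1, 4))), 6), Rational(1, 2)) = Pow(Add(Mul(2, Rational(-1, 4), Rational(23, 4)), 6), Rational(1, 2)) = Pow(Add(Rational(-23, 8), 6), Rational(1, 2)) = Pow(Rational(25, 8), Rational(1, 2)) = Mul(Rational(5, 4), Pow(2, Rational(1, 2)))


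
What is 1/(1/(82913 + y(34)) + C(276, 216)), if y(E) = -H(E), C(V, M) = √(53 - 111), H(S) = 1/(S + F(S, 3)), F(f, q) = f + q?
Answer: 417964362/2009971049066713 - 34654673259684*I*√58/2009971049066713 ≈ 2.0795e-7 - 0.13131*I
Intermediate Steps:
H(S) = 1/(3 + 2*S) (H(S) = 1/(S + (S + 3)) = 1/(S + (3 + S)) = 1/(3 + 2*S))
C(V, M) = I*√58 (C(V, M) = √(-58) = I*√58)
y(E) = -1/(3 + 2*E)
1/(1/(82913 + y(34)) + C(276, 216)) = 1/(1/(82913 - 1/(3 + 2*34)) + I*√58) = 1/(1/(82913 - 1/(3 + 68)) + I*√58) = 1/(1/(82913 - 1/71) + I*√58) = 1/(1/(5886822/71) + I*√58) = 1/(71/5886822 + I*√58)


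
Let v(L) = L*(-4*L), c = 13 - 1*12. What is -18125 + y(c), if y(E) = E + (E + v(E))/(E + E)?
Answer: -36251/2 ≈ -18126.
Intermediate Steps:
c = 1 (c = 13 - 12 = 1)
v(L) = -4*L²
y(E) = E + (E - 4*E²)/(2*E) (y(E) = E + (E - 4*E²)/(E + E) = E + (E - 4*E²)/((2*E)) = E + (E - 4*E²)*(1/(2*E)) = E + (E - 4*E²)/(2*E))
-18125 + y(c) = -18125 + (½ - 1*1) = -18125 + (½ - 1) = -18125 - ½ = -36251/2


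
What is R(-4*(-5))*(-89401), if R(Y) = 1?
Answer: -89401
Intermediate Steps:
R(-4*(-5))*(-89401) = 1*(-89401) = -89401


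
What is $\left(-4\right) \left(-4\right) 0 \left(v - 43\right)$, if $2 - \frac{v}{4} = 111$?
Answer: $0$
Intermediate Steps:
$v = -436$ ($v = 8 - 444 = -436$)
$\left(-4\right) \left(-4\right) 0 \left(v - 43\right) = \left(-4\right) \left(-4\right) 0 \left(-436 - 43\right) = 16 \cdot 0 \left(-479\right) = 0 \left(-479\right) = 0$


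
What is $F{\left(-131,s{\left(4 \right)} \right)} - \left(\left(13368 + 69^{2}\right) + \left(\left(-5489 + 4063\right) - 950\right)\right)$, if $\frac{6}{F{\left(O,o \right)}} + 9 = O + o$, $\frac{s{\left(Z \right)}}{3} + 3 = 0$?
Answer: $- \frac{2347203}{149} \approx -15753.0$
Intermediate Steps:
$s{\left(Z \right)} = -9$ ($s{\left(Z \right)} = -9 + 3 \cdot 0 = -9 + 0 = -9$)
$F{\left(O,o \right)} = \frac{6}{-9 + O + o}$ ($F{\left(O,o \right)} = \frac{6}{-9 + \left(O + o\right)} = \frac{6}{-9 + O + o}$)
$F{\left(-131,s{\left(4 \right)} \right)} - \left(\left(13368 + 69^{2}\right) + \left(\left(-5489 + 4063\right) - 950\right)\right) = \frac{6}{-9 - 131 - 9} - \left(\left(13368 + 69^{2}\right) + \left(\left(-5489 + 4063\right) - 950\right)\right) = \frac{6}{-149} - \left(\left(13368 + 4761\right) - 2376\right) = 6 \left(- \frac{1}{149}\right) - \left(18129 - 2376\right) = - \frac{6}{149} - 15753 = - \frac{2347203}{149}$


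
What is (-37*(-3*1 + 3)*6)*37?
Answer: 0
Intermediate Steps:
(-37*(-3*1 + 3)*6)*37 = (-37*(-3 + 3)*6)*37 = (-37*0*6)*37 = (0*6)*37 = 0*37 = 0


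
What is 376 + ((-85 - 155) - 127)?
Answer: 9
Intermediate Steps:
376 + ((-85 - 155) - 127) = 376 + (-240 - 127) = 376 - 367 = 9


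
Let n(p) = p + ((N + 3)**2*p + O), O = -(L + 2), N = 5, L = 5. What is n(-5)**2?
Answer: 110224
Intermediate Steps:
O = -7 (O = -(5 + 2) = -1*7 = -7)
n(p) = -7 + 65*p (n(p) = p + ((5 + 3)**2*p - 7) = p + (8**2*p - 7) = p + (64*p - 7) = p + (-7 + 64*p) = -7 + 65*p)
n(-5)**2 = (-7 + 65*(-5))**2 = (-7 - 325)**2 = (-332)**2 = 110224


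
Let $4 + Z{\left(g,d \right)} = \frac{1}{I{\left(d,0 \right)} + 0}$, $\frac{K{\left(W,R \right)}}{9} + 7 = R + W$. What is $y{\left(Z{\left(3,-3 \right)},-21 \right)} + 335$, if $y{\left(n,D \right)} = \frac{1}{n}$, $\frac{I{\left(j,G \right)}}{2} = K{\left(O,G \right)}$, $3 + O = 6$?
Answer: $\frac{96743}{289} \approx 334.75$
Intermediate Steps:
$O = 3$ ($O = -3 + 6 = 3$)
$K{\left(W,R \right)} = -63 + 9 R + 9 W$ ($K{\left(W,R \right)} = -63 + 9 \left(R + W\right) = -63 + \left(9 R + 9 W\right) = -63 + 9 R + 9 W$)
$I{\left(j,G \right)} = -72 + 18 G$ ($I{\left(j,G \right)} = 2 \left(-63 + 9 G + 9 \cdot 3\right) = 2 \left(-63 + 9 G + 27\right) = 2 \left(-36 + 9 G\right) = -72 + 18 G$)
$Z{\left(g,d \right)} = - \frac{289}{72}$ ($Z{\left(g,d \right)} = -4 + \frac{1}{\left(-72 + 18 \cdot 0\right) + 0} = -4 + \frac{1}{\left(-72 + 0\right) + 0} = -4 + \frac{1}{-72 + 0} = -4 + \frac{1}{-72} = -4 - \frac{1}{72} = - \frac{289}{72}$)
$y{\left(Z{\left(3,-3 \right)},-21 \right)} + 335 = \frac{1}{- \frac{289}{72}} + 335 = - \frac{72}{289} + 335 = \frac{96743}{289}$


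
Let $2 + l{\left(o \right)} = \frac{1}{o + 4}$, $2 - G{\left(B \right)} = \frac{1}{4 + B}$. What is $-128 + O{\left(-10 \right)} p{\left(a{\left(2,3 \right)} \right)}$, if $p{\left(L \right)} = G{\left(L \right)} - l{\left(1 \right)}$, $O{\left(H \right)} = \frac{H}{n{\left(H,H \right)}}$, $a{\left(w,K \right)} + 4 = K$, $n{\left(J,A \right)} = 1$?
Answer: $- \frac{488}{3} \approx -162.67$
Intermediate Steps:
$G{\left(B \right)} = 2 - \frac{1}{4 + B}$
$a{\left(w,K \right)} = -4 + K$
$l{\left(o \right)} = -2 + \frac{1}{4 + o}$ ($l{\left(o \right)} = -2 + \frac{1}{o + 4} = -2 + \frac{1}{4 + o}$)
$O{\left(H \right)} = H$ ($O{\left(H \right)} = \frac{H}{1} = H 1 = H$)
$p{\left(L \right)} = \frac{9}{5} + \frac{7 + 2 L}{4 + L}$ ($p{\left(L \right)} = \frac{7 + 2 L}{4 + L} - \frac{-7 - 2}{4 + 1} = \frac{7 + 2 L}{4 + L} - \frac{-7 - 2}{5} = \frac{7 + 2 L}{4 + L} - \frac{1}{5} \left(-9\right) = \frac{7 + 2 L}{4 + L} - - \frac{9}{5} = \frac{7 + 2 L}{4 + L} + \frac{9}{5} = \frac{9}{5} + \frac{7 + 2 L}{4 + L}$)
$-128 + O{\left(-10 \right)} p{\left(a{\left(2,3 \right)} \right)} = -128 - 10 \frac{71 + 19 \left(-4 + 3\right)}{5 \left(4 + \left(-4 + 3\right)\right)} = -128 - 10 \frac{71 + 19 \left(-1\right)}{5 \left(4 - 1\right)} = -128 - 10 \frac{71 - 19}{5 \cdot 3} = -128 - 10 \cdot \frac{1}{5} \cdot \frac{1}{3} \cdot 52 = -128 - \frac{104}{3} = - \frac{488}{3}$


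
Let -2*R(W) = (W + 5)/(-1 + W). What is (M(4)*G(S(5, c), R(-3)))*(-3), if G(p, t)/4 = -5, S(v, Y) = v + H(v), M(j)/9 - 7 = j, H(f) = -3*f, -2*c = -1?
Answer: 5940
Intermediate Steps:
c = 1/2 (c = -1/2*(-1) = 1/2 ≈ 0.50000)
M(j) = 63 + 9*j
S(v, Y) = -2*v (S(v, Y) = v - 3*v = -2*v)
R(W) = -(5 + W)/(2*(-1 + W)) (R(W) = -(W + 5)/(2*(-1 + W)) = -(5 + W)/(2*(-1 + W)))
G(p, t) = -20 (G(p, t) = 4*(-5) = -20)
(M(4)*G(S(5, c), R(-3)))*(-3) = ((63 + 9*4)*(-20))*(-3) = ((63 + 36)*(-20))*(-3) = (99*(-20))*(-3) = -1980*(-3) = 5940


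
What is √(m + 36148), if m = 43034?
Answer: 3*√8798 ≈ 281.39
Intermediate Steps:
√(m + 36148) = √(43034 + 36148) = √79182 = 3*√8798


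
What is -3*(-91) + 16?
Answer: 289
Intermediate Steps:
-3*(-91) + 16 = 273 + 16 = 289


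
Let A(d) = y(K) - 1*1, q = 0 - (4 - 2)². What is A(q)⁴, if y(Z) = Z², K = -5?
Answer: 331776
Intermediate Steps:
q = -4 (q = 0 - 1*2² = 0 - 1*4 = 0 - 4 = -4)
A(d) = 24 (A(d) = (-5)² - 1*1 = 25 - 1 = 24)
A(q)⁴ = 24⁴ = 331776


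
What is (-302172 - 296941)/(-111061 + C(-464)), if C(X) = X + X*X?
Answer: -599113/103771 ≈ -5.7734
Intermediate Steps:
C(X) = X + X²
(-302172 - 296941)/(-111061 + C(-464)) = (-302172 - 296941)/(-111061 - 464*(1 - 464)) = -599113/(-111061 - 464*(-463)) = -599113/(-111061 + 214832) = -599113/103771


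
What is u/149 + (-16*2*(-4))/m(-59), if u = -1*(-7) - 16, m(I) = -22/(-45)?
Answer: 429021/1639 ≈ 261.76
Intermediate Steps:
m(I) = 22/45 (m(I) = -22*(-1/45) = 22/45)
u = -9 (u = 7 - 16 = -9)
u/149 + (-16*2*(-4))/m(-59) = -9/149 + (-16*2*(-4))/(22/45) = -9*1/149 - 32*(-4)*(45/22) = -9/149 + 128*(45/22) = -9/149 + 2880/11 = 429021/1639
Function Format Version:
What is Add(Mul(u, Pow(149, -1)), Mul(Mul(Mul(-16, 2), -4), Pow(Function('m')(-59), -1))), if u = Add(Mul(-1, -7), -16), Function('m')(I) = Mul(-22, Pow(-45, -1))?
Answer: Rational(429021, 1639) ≈ 261.76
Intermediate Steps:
Function('m')(I) = Rational(22, 45) (Function('m')(I) = Mul(-22, Rational(-1, 45)) = Rational(22, 45))
u = -9 (u = Add(7, -16) = -9)
Add(Mul(u, Pow(149, -1)), Mul(Mul(Mul(-16, 2), -4), Pow(Function('m')(-59), -1))) = Add(Mul(-9, Pow(149, -1)), Mul(Mul(Mul(-16, 2), -4), Pow(Rational(22, 45), -1))) = Add(Mul(-9, Rational(1, 149)), Mul(Mul(-32, -4), Rational(45, 22))) = Add(Rational(-9, 149), Mul(128, Rational(45, 22))) = Add(Rational(-9, 149), Rational(2880, 11)) = Rational(429021, 1639)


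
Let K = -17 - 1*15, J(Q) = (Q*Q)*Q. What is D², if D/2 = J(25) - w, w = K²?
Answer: 852756804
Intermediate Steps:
J(Q) = Q³ (J(Q) = Q²*Q = Q³)
K = -32 (K = -17 - 15 = -32)
w = 1024 (w = (-32)² = 1024)
D = 29202 (D = 2*(25³ - 1*1024) = 2*(15625 - 1024) = 2*14601 = 29202)
D² = 29202² = 852756804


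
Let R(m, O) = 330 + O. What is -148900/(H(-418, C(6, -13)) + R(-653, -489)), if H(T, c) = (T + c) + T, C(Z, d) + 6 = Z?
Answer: 29780/199 ≈ 149.65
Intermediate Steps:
C(Z, d) = -6 + Z
H(T, c) = c + 2*T
-148900/(H(-418, C(6, -13)) + R(-653, -489)) = -148900/(((-6 + 6) + 2*(-418)) + (330 - 489)) = -148900/((0 - 836) - 159) = -148900/(-836 - 159) = -148900/(-995) = -148900*(-1/995) = 29780/199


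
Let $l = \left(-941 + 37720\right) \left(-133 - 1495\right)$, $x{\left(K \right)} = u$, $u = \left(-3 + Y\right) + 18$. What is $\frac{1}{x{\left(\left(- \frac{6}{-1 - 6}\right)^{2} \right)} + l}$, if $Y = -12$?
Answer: $- \frac{1}{59876209} \approx -1.6701 \cdot 10^{-8}$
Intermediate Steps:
$u = 3$ ($u = \left(-3 - 12\right) + 18 = -15 + 18 = 3$)
$x{\left(K \right)} = 3$
$l = -59876212$ ($l = 36779 \left(-1628\right) = -59876212$)
$\frac{1}{x{\left(\left(- \frac{6}{-1 - 6}\right)^{2} \right)} + l} = \frac{1}{3 - 59876212} = \frac{1}{-59876209} = - \frac{1}{59876209}$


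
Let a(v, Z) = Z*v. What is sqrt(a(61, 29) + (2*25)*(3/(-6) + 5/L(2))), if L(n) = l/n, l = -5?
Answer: 2*sqrt(411) ≈ 40.546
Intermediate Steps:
L(n) = -5/n
sqrt(a(61, 29) + (2*25)*(3/(-6) + 5/L(2))) = sqrt(29*61 + (2*25)*(3/(-6) + 5/((-5/2)))) = sqrt(1769 + 50*(3*(-1/6) + 5/((-5*1/2)))) = sqrt(1769 + 50*(-1/2 + 5/(-5/2))) = sqrt(1769 + 50*(-1/2 + 5*(-2/5))) = sqrt(1769 + 50*(-1/2 - 2)) = sqrt(1769 + 50*(-5/2)) = sqrt(1769 - 125) = sqrt(1644) = 2*sqrt(411)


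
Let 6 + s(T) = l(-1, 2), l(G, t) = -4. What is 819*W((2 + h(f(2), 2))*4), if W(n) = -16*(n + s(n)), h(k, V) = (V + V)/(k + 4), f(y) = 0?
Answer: -26208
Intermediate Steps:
s(T) = -10 (s(T) = -6 - 4 = -10)
h(k, V) = 2*V/(4 + k) (h(k, V) = (2*V)/(4 + k) = 2*V/(4 + k))
W(n) = 160 - 16*n (W(n) = -16*(n - 10) = -16*(-10 + n) = 160 - 16*n)
819*W((2 + h(f(2), 2))*4) = 819*(160 - 16*(2 + 2*2/(4 + 0))*4) = 819*(160 - 16*(2 + 2*2/4)*4) = 819*(160 - 16*(2 + 2*2*(¼))*4) = 819*(160 - 16*(2 + 1)*4) = 819*(160 - 48*4) = 819*(160 - 16*12) = 819*(160 - 192) = 819*(-32) = -26208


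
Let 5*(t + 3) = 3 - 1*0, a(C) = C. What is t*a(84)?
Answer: -1008/5 ≈ -201.60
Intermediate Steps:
t = -12/5 (t = -3 + (3 - 1*0)/5 = -3 + (3 + 0)/5 = -3 + (⅕)*3 = -3 + ⅗ = -12/5 ≈ -2.4000)
t*a(84) = -12/5*84 = -1008/5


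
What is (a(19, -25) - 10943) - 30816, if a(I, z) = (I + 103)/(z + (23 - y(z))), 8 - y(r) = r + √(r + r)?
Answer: -10649399/255 - 122*I*√2/255 ≈ -41762.0 - 0.6766*I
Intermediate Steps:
y(r) = 8 - r - √2*√r (y(r) = 8 - (r + √(r + r)) = 8 - (r + √(2*r)) = 8 - (r + √2*√r) = 8 + (-r - √2*√r) = 8 - r - √2*√r)
a(I, z) = (103 + I)/(15 + 2*z + √2*√z) (a(I, z) = (I + 103)/(z + (23 - (8 - z - √2*√z))) = (103 + I)/(z + (23 + (-8 + z + √2*√z))) = (103 + I)/(z + (15 + z + √2*√z)) = (103 + I)/(15 + 2*z + √2*√z))
(a(19, -25) - 10943) - 30816 = ((103 + 19)/(15 + 2*(-25) + √2*√(-25)) - 10943) - 30816 = (122/(15 - 50 + √2*(5*I)) - 10943) - 30816 = (122/(15 - 50 + 5*I*√2) - 10943) - 30816 = (122/(-35 + 5*I*√2) - 10943) - 30816 = (-10943 + 122/(-35 + 5*I*√2)) - 30816 = -41759 + 122/(-35 + 5*I*√2)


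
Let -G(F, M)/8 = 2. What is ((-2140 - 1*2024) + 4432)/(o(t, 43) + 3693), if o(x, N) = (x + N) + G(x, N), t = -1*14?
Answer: 134/1853 ≈ 0.072315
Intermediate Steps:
G(F, M) = -16 (G(F, M) = -8*2 = -16)
t = -14
o(x, N) = -16 + N + x (o(x, N) = (x + N) - 16 = (N + x) - 16 = -16 + N + x)
((-2140 - 1*2024) + 4432)/(o(t, 43) + 3693) = ((-2140 - 1*2024) + 4432)/((-16 + 43 - 14) + 3693) = ((-2140 - 2024) + 4432)/(13 + 3693) = (-4164 + 4432)/3706 = 268*(1/3706) = 134/1853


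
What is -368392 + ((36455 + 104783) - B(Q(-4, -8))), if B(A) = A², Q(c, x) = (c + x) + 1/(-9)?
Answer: -18411355/81 ≈ -2.2730e+5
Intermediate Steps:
Q(c, x) = -⅑ + c + x (Q(c, x) = (c + x) - ⅑ = -⅑ + c + x)
-368392 + ((36455 + 104783) - B(Q(-4, -8))) = -368392 + ((36455 + 104783) - (-⅑ - 4 - 8)²) = -368392 + (141238 - (-109/9)²) = -368392 + (141238 - 1*11881/81) = -368392 + (141238 - 11881/81) = -368392 + 11428397/81 = -18411355/81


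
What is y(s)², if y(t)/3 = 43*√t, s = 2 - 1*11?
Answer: -149769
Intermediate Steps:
s = -9 (s = 2 - 11 = -9)
y(t) = 129*√t (y(t) = 3*(43*√t) = 129*√t)
y(s)² = (129*√(-9))² = (129*(3*I))² = (387*I)² = -149769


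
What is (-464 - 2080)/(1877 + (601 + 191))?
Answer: -2544/2669 ≈ -0.95317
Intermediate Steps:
(-464 - 2080)/(1877 + (601 + 191)) = -2544/(1877 + 792) = -2544/2669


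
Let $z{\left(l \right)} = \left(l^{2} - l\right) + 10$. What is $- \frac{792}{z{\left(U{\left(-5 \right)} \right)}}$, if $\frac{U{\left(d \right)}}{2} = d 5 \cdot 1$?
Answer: $- \frac{99}{320} \approx -0.30937$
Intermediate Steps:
$U{\left(d \right)} = 10 d$ ($U{\left(d \right)} = 2 d 5 \cdot 1 = 2 d 5 = 2 \cdot 5 d = 10 d$)
$z{\left(l \right)} = 10 + l^{2} - l$
$- \frac{792}{z{\left(U{\left(-5 \right)} \right)}} = - \frac{792}{10 + \left(10 \left(-5\right)\right)^{2} - 10 \left(-5\right)} = - \frac{792}{10 + \left(-50\right)^{2} - -50} = - \frac{792}{10 + 2500 + 50} = - \frac{792}{2560} = \left(-792\right) \frac{1}{2560} = - \frac{99}{320}$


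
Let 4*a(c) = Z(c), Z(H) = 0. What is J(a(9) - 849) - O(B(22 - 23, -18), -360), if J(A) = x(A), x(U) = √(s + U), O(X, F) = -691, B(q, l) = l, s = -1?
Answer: 691 + 5*I*√34 ≈ 691.0 + 29.155*I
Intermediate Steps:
a(c) = 0 (a(c) = (¼)*0 = 0)
x(U) = √(-1 + U)
J(A) = √(-1 + A)
J(a(9) - 849) - O(B(22 - 23, -18), -360) = √(-1 + (0 - 849)) - 1*(-691) = √(-1 - 849) + 691 = √(-850) + 691 = 5*I*√34 + 691 = 691 + 5*I*√34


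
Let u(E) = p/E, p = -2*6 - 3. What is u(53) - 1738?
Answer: -92129/53 ≈ -1738.3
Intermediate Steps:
p = -15 (p = -12 - 3 = -15)
u(E) = -15/E
u(53) - 1738 = -15/53 - 1738 = -92129/53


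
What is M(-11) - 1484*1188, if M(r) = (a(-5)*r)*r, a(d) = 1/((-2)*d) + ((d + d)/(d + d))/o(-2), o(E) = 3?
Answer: -52888187/30 ≈ -1.7629e+6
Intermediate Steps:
a(d) = 1/3 - 1/(2*d) (a(d) = 1/((-2)*d) + ((d + d)/(d + d))/3 = -1/(2*d) + ((2*d)/((2*d)))*(1/3) = -1/(2*d) + ((2*d)*(1/(2*d)))*(1/3) = -1/(2*d) + 1*(1/3) = -1/(2*d) + 1/3 = 1/3 - 1/(2*d))
M(r) = 13*r**2/30 (M(r) = (((1/6)*(-3 + 2*(-5))/(-5))*r)*r = (((1/6)*(-1/5)*(-3 - 10))*r)*r = (((1/6)*(-1/5)*(-13))*r)*r = (13*r/30)*r = 13*r**2/30)
M(-11) - 1484*1188 = (13/30)*(-11)**2 - 1484*1188 = (13/30)*121 - 1762992 = 1573/30 - 1762992 = -52888187/30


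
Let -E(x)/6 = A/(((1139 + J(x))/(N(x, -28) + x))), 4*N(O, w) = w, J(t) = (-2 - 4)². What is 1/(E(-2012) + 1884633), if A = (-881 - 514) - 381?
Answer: 1175/2192929311 ≈ 5.3581e-7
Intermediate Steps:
J(t) = 36 (J(t) = (-6)² = 36)
N(O, w) = w/4
A = -1776 (A = -1395 - 381 = -1776)
E(x) = -74592/1175 + 10656*x/1175 (E(x) = -(-10656)/((1139 + 36)/((¼)*(-28) + x)) = -(-10656)/(1175/(-7 + x)) = -(-10656)*(-7/1175 + x/1175) = -6*(12432/1175 - 1776*x/1175) = -74592/1175 + 10656*x/1175)
1/(E(-2012) + 1884633) = 1/((-74592/1175 + (10656/1175)*(-2012)) + 1884633) = 1/((-74592/1175 - 21439872/1175) + 1884633) = 1/(-21514464/1175 + 1884633) = 1/(2192929311/1175) = 1175/2192929311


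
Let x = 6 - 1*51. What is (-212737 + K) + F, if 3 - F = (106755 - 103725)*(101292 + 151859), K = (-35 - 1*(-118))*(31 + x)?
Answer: -767261426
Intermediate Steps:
x = -45 (x = 6 - 51 = -45)
K = -1162 (K = (-35 - 1*(-118))*(31 - 45) = (-35 + 118)*(-14) = 83*(-14) = -1162)
F = -767047527 (F = 3 - (106755 - 103725)*(101292 + 151859) = 3 - 3030*253151 = 3 - 1*767047530 = 3 - 767047530 = -767047527)
(-212737 + K) + F = (-212737 - 1162) - 767047527 = -213899 - 767047527 = -767261426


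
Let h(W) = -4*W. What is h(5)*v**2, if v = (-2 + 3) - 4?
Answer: -180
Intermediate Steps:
v = -3 (v = 1 - 4 = -3)
h(5)*v**2 = -4*5*(-3)**2 = -20*9 = -180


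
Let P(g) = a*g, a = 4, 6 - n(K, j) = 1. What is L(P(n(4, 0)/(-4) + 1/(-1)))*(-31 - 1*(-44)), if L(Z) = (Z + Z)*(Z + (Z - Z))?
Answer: 2106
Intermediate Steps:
n(K, j) = 5 (n(K, j) = 6 - 1*1 = 6 - 1 = 5)
P(g) = 4*g
L(Z) = 2*Z² (L(Z) = (2*Z)*(Z + 0) = (2*Z)*Z = 2*Z²)
L(P(n(4, 0)/(-4) + 1/(-1)))*(-31 - 1*(-44)) = (2*(4*(5/(-4) + 1/(-1)))²)*(-31 - 1*(-44)) = (2*(4*(5*(-¼) + 1*(-1)))²)*(-31 + 44) = (2*(4*(-5/4 - 1))²)*13 = (2*(4*(-9/4))²)*13 = (2*(-9)²)*13 = (2*81)*13 = 162*13 = 2106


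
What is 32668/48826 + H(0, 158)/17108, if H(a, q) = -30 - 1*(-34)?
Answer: 69884931/104414401 ≈ 0.66930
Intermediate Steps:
H(a, q) = 4 (H(a, q) = -30 + 34 = 4)
32668/48826 + H(0, 158)/17108 = 32668/48826 + 4/17108 = 32668*(1/48826) + 4*(1/17108) = 16334/24413 + 1/4277 = 69884931/104414401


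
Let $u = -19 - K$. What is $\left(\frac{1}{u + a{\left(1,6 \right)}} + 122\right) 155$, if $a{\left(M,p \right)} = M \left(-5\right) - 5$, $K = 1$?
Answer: $\frac{113429}{6} \approx 18905.0$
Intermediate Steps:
$a{\left(M,p \right)} = -5 - 5 M$ ($a{\left(M,p \right)} = - 5 M - 5 = -5 - 5 M$)
$u = -20$ ($u = -19 - 1 = -20$)
$\left(\frac{1}{u + a{\left(1,6 \right)}} + 122\right) 155 = \left(\frac{1}{-20 - 10} + 122\right) 155 = \left(\frac{1}{-30} + 122\right) 155 = \left(- \frac{1}{30} + 122\right) 155 = \frac{3659}{30} \cdot 155 = \frac{113429}{6}$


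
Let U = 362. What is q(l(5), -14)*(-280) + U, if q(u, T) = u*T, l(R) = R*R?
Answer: 98362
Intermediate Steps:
l(R) = R²
q(u, T) = T*u
q(l(5), -14)*(-280) + U = -14*5²*(-280) + 362 = -14*25*(-280) + 362 = -350*(-280) + 362 = 98000 + 362 = 98362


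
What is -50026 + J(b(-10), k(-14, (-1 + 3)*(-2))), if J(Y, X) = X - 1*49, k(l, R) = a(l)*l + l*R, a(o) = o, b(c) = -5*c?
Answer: -49823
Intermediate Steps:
k(l, R) = l² + R*l (k(l, R) = l*l + l*R = l² + R*l)
J(Y, X) = -49 + X (J(Y, X) = X - 49 = -49 + X)
-50026 + J(b(-10), k(-14, (-1 + 3)*(-2))) = -50026 + (-49 - 14*((-1 + 3)*(-2) - 14)) = -50026 + (-49 - 14*(2*(-2) - 14)) = -50026 + (-49 - 14*(-4 - 14)) = -50026 + (-49 - 14*(-18)) = -50026 + (-49 + 252) = -50026 + 203 = -49823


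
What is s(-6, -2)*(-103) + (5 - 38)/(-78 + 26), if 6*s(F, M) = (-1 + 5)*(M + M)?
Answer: 42947/156 ≈ 275.30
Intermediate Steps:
s(F, M) = 4*M/3 (s(F, M) = ((-1 + 5)*(M + M))/6 = (4*(2*M))/6 = (8*M)/6 = 4*M/3)
s(-6, -2)*(-103) + (5 - 38)/(-78 + 26) = ((4/3)*(-2))*(-103) + (5 - 38)/(-78 + 26) = -8/3*(-103) - 33/(-52) = 824/3 - 33*(-1/52) = 824/3 + 33/52 = 42947/156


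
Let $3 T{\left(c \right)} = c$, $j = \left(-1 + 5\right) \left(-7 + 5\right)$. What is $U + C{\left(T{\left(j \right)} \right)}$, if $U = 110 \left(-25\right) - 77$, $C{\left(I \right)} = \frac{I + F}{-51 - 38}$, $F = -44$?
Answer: $- \frac{754669}{267} \approx -2826.5$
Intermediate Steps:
$j = -8$ ($j = 4 \left(-2\right) = -8$)
$T{\left(c \right)} = \frac{c}{3}$
$C{\left(I \right)} = \frac{44}{89} - \frac{I}{89}$ ($C{\left(I \right)} = \frac{I - 44}{-51 - 38} = \frac{-44 + I}{-89} = \left(-44 + I\right) \left(- \frac{1}{89}\right) = \frac{44}{89} - \frac{I}{89}$)
$U = -2827$ ($U = -2750 - 77 = -2827$)
$U + C{\left(T{\left(j \right)} \right)} = -2827 + \left(\frac{44}{89} - \frac{\frac{1}{3} \left(-8\right)}{89}\right) = -2827 + \left(\frac{44}{89} - - \frac{8}{267}\right) = -2827 + \left(\frac{44}{89} + \frac{8}{267}\right) = -2827 + \frac{140}{267} = - \frac{754669}{267}$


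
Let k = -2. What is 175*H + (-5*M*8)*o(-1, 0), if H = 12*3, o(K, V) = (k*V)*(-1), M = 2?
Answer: 6300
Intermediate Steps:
o(K, V) = 2*V (o(K, V) = -2*V*(-1) = 2*V)
H = 36
175*H + (-5*M*8)*o(-1, 0) = 175*36 + (-5*2*8)*(2*0) = 6300 - 10*8*0 = 6300 - 80*0 = 6300 + 0 = 6300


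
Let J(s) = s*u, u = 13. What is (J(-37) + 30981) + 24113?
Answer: 54613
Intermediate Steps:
J(s) = 13*s (J(s) = s*13 = 13*s)
(J(-37) + 30981) + 24113 = (13*(-37) + 30981) + 24113 = (-481 + 30981) + 24113 = 30500 + 24113 = 54613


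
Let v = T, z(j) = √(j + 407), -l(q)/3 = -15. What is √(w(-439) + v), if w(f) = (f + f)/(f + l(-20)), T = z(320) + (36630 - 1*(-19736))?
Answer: √(2187594577 + 38809*√727)/197 ≈ 237.48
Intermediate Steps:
l(q) = 45 (l(q) = -3*(-15) = 45)
z(j) = √(407 + j)
T = 56366 + √727 (T = √(407 + 320) + (36630 - 1*(-19736)) = √727 + (36630 + 19736) = √727 + 56366 = 56366 + √727 ≈ 56393.)
v = 56366 + √727 ≈ 56393.
w(f) = 2*f/(45 + f) (w(f) = (f + f)/(f + 45) = (2*f)/(45 + f) = 2*f/(45 + f))
√(w(-439) + v) = √(2*(-439)/(45 - 439) + (56366 + √727)) = √(2*(-439)/(-394) + (56366 + √727)) = √(2*(-439)*(-1/394) + (56366 + √727)) = √(439/197 + (56366 + √727)) = √(11104541/197 + √727)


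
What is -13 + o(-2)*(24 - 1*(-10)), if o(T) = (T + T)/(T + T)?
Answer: 21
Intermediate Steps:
o(T) = 1 (o(T) = (2*T)/((2*T)) = (2*T)*(1/(2*T)) = 1)
-13 + o(-2)*(24 - 1*(-10)) = -13 + 1*(24 - 1*(-10)) = -13 + 1*(24 + 10) = -13 + 1*34 = -13 + 34 = 21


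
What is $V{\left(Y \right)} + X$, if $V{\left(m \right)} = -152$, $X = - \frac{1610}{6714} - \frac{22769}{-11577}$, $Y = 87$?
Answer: $- \frac{1946736760}{12954663} \approx -150.27$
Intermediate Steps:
$X = \frac{22372016}{12954663}$ ($X = \left(-1610\right) \frac{1}{6714} - - \frac{22769}{11577} = - \frac{805}{3357} + \frac{22769}{11577} = \frac{22372016}{12954663} \approx 1.7269$)
$V{\left(Y \right)} + X = -152 + \frac{22372016}{12954663} = - \frac{1946736760}{12954663}$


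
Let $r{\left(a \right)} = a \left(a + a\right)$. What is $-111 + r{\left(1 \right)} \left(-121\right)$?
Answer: $-353$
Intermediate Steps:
$r{\left(a \right)} = 2 a^{2}$ ($r{\left(a \right)} = a 2 a = 2 a^{2}$)
$-111 + r{\left(1 \right)} \left(-121\right) = -111 + 2 \cdot 1^{2} \left(-121\right) = -111 + 2 \cdot 1 \left(-121\right) = -111 + 2 \left(-121\right) = -111 - 242 = -353$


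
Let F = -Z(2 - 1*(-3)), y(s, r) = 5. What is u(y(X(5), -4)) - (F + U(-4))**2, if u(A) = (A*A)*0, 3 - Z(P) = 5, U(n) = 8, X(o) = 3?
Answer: -100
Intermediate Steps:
Z(P) = -2 (Z(P) = 3 - 1*5 = 3 - 5 = -2)
u(A) = 0 (u(A) = A**2*0 = 0)
F = 2 (F = -1*(-2) = 2)
u(y(X(5), -4)) - (F + U(-4))**2 = 0 - (2 + 8)**2 = 0 - 1*10**2 = 0 - 1*100 = 0 - 100 = -100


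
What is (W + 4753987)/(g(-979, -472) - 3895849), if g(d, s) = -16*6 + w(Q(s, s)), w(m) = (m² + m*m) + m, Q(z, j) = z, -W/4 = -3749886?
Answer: -19753531/3450849 ≈ -5.7243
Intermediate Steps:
W = 14999544 (W = -4*(-3749886) = 14999544)
w(m) = m + 2*m² (w(m) = (m² + m²) + m = 2*m² + m = m + 2*m²)
g(d, s) = -96 + s*(1 + 2*s) (g(d, s) = -16*6 + s*(1 + 2*s) = -96 + s*(1 + 2*s))
(W + 4753987)/(g(-979, -472) - 3895849) = (14999544 + 4753987)/((-96 - 472*(1 + 2*(-472))) - 3895849) = 19753531/((-96 - 472*(1 - 944)) - 3895849) = 19753531/((-96 - 472*(-943)) - 3895849) = 19753531/((-96 + 445096) - 3895849) = 19753531/(445000 - 3895849) = 19753531/(-3450849) = 19753531*(-1/3450849) = -19753531/3450849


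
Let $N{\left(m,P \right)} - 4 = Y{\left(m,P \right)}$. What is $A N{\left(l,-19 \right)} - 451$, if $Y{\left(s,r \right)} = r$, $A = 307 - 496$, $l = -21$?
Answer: $2384$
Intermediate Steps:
$A = -189$ ($A = 307 - 496 = -189$)
$N{\left(m,P \right)} = 4 + P$
$A N{\left(l,-19 \right)} - 451 = - 189 \left(4 - 19\right) - 451 = \left(-189\right) \left(-15\right) - 451 = 2835 - 451 = 2384$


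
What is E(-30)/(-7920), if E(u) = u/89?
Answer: 1/23496 ≈ 4.2560e-5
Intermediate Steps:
E(u) = u/89 (E(u) = u*(1/89) = u/89)
E(-30)/(-7920) = ((1/89)*(-30))/(-7920) = -30/89*(-1/7920) = 1/23496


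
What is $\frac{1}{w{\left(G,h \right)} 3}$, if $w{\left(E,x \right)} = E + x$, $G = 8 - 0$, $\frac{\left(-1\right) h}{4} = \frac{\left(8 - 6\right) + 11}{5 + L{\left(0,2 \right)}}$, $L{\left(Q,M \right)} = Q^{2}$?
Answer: $- \frac{5}{36} \approx -0.13889$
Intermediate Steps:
$h = - \frac{52}{5}$ ($h = - 4 \frac{\left(8 - 6\right) + 11}{5 + 0^{2}} = - 4 \frac{\left(8 - 6\right) + 11}{5 + 0} = - 4 \frac{2 + 11}{5} = - 4 \cdot 13 \cdot \frac{1}{5} = \left(-4\right) \frac{13}{5} = - \frac{52}{5} \approx -10.4$)
$G = 8$ ($G = 8 + 0 = 8$)
$\frac{1}{w{\left(G,h \right)} 3} = \frac{1}{\left(8 - \frac{52}{5}\right) 3} = \frac{1}{\left(- \frac{12}{5}\right) 3} = \frac{1}{- \frac{36}{5}} = - \frac{5}{36}$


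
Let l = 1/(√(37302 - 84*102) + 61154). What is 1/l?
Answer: 61154 + √28734 ≈ 61324.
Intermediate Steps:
l = 1/(61154 + √28734) (l = 1/(√(37302 - 8568) + 61154) = 1/(√28734 + 61154) = 1/(61154 + √28734) ≈ 1.6307e-5)
1/l = 1/(30577/1869891491 - √28734/3739782982)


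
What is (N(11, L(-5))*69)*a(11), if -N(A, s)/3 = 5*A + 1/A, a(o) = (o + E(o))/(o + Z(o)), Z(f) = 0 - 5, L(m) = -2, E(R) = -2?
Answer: -188163/11 ≈ -17106.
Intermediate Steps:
Z(f) = -5
a(o) = (-2 + o)/(-5 + o) (a(o) = (o - 2)/(o - 5) = (-2 + o)/(-5 + o))
N(A, s) = -15*A - 3/A (N(A, s) = -3*(5*A + 1/A) = -3*(1/A + 5*A) = -15*A - 3/A)
(N(11, L(-5))*69)*a(11) = ((-15*11 - 3/11)*69)*((-2 + 11)/(-5 + 11)) = ((-165 - 3*1/11)*69)*(9/6) = ((-165 - 3/11)*69)*((⅙)*9) = -1818/11*69*(3/2) = -125442/11*3/2 = -188163/11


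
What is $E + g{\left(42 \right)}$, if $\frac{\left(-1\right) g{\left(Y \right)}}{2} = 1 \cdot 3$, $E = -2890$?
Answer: $-2896$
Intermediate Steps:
$g{\left(Y \right)} = -6$ ($g{\left(Y \right)} = - 2 \cdot 1 \cdot 3 = \left(-2\right) 3 = -6$)
$E + g{\left(42 \right)} = -2890 - 6 = -2896$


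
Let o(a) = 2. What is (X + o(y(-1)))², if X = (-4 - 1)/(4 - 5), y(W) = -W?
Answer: 49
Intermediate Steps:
X = 5 (X = -5/(-1) = -5*(-1) = 5)
(X + o(y(-1)))² = (5 + 2)² = 7² = 49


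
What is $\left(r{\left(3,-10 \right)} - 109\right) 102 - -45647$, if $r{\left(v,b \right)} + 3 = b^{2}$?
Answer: $44423$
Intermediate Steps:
$r{\left(v,b \right)} = -3 + b^{2}$
$\left(r{\left(3,-10 \right)} - 109\right) 102 - -45647 = \left(\left(-3 + \left(-10\right)^{2}\right) - 109\right) 102 - -45647 = \left(\left(-3 + 100\right) - 109\right) 102 + 45647 = \left(97 - 109\right) 102 + 45647 = \left(-12\right) 102 + 45647 = -1224 + 45647 = 44423$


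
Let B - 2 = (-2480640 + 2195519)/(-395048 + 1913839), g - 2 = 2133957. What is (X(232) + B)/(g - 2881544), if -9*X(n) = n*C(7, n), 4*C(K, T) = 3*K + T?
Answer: 4452393397/2043765665523 ≈ 0.0021785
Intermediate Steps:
g = 2133959 (g = 2 + 2133957 = 2133959)
C(K, T) = T/4 + 3*K/4 (C(K, T) = (3*K + T)/4 = (T + 3*K)/4 = T/4 + 3*K/4)
B = 2752461/1518791 (B = 2 + (-2480640 + 2195519)/(-395048 + 1913839) = 2 - 285121/1518791 = 2752461/1518791 ≈ 1.8123)
X(n) = -n*(21/4 + n/4)/9 (X(n) = -n*(n/4 + (¾)*7)/9 = -n*(n/4 + 21/4)/9 = -n*(21/4 + n/4)/9)
(X(232) + B)/(g - 2881544) = (-1/36*232*(21 + 232) + 2752461/1518791)/(2133959 - 2881544) = (-1/36*232*253 + 2752461/1518791)/(-747585) = (-14674/9 + 2752461/1518791)*(-1/747585) = -22261966985/13669119*(-1/747585) = 4452393397/2043765665523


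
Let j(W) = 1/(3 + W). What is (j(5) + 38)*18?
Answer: 2745/4 ≈ 686.25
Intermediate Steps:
(j(5) + 38)*18 = (1/(3 + 5) + 38)*18 = (1/8 + 38)*18 = (⅛ + 38)*18 = (305/8)*18 = 2745/4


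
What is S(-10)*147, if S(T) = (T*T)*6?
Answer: 88200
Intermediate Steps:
S(T) = 6*T**2 (S(T) = T**2*6 = 6*T**2)
S(-10)*147 = (6*(-10)**2)*147 = (6*100)*147 = 600*147 = 88200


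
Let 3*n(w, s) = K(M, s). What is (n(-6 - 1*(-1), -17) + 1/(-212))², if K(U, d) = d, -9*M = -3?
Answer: 13010449/404496 ≈ 32.165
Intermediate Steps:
M = ⅓ (M = -⅑*(-3) = ⅓ ≈ 0.33333)
n(w, s) = s/3
(n(-6 - 1*(-1), -17) + 1/(-212))² = ((⅓)*(-17) + 1/(-212))² = (-17/3 - 1/212)² = (-3607/636)² = 13010449/404496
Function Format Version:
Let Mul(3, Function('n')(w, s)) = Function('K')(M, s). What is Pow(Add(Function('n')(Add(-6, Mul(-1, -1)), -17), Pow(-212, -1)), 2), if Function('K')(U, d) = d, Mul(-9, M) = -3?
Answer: Rational(13010449, 404496) ≈ 32.165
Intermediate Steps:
M = Rational(1, 3) (M = Mul(Rational(-1, 9), -3) = Rational(1, 3) ≈ 0.33333)
Function('n')(w, s) = Mul(Rational(1, 3), s)
Pow(Add(Function('n')(Add(-6, Mul(-1, -1)), -17), Pow(-212, -1)), 2) = Pow(Add(Mul(Rational(1, 3), -17), Pow(-212, -1)), 2) = Pow(Add(Rational(-17, 3), Rational(-1, 212)), 2) = Pow(Rational(-3607, 636), 2) = Rational(13010449, 404496)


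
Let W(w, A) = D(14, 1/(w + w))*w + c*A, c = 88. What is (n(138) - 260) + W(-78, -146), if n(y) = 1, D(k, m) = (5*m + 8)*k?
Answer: -21808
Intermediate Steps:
D(k, m) = k*(8 + 5*m) (D(k, m) = (8 + 5*m)*k = k*(8 + 5*m))
W(w, A) = 88*A + w*(112 + 35/w) (W(w, A) = (14*(8 + 5/(w + w)))*w + 88*A = (14*(8 + 5/((2*w))))*w + 88*A = (14*(8 + 5*(1/(2*w))))*w + 88*A = (14*(8 + 5/(2*w)))*w + 88*A = (112 + 35/w)*w + 88*A = w*(112 + 35/w) + 88*A = 88*A + w*(112 + 35/w))
(n(138) - 260) + W(-78, -146) = (1 - 260) + (35 + 88*(-146) + 112*(-78)) = -259 + (35 - 12848 - 8736) = -259 - 21549 = -21808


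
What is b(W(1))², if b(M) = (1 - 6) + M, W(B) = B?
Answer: 16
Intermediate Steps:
b(M) = -5 + M
b(W(1))² = (-5 + 1)² = (-4)² = 16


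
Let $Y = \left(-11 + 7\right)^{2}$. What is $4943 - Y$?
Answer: $4927$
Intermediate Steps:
$Y = 16$ ($Y = \left(-4\right)^{2} = 16$)
$4943 - Y = 4943 - 16 = 4927$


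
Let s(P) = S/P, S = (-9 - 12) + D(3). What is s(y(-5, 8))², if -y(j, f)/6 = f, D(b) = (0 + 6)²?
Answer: 25/256 ≈ 0.097656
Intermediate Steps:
D(b) = 36 (D(b) = 6² = 36)
S = 15 (S = (-9 - 12) + 36 = -21 + 36 = 15)
y(j, f) = -6*f
s(P) = 15/P
s(y(-5, 8))² = (15/((-6*8)))² = (15/(-48))² = (15*(-1/48))² = (-5/16)² = 25/256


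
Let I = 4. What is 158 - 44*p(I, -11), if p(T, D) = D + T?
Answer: 466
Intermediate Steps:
158 - 44*p(I, -11) = 158 - 44*(-11 + 4) = 158 - 44*(-7) = 158 + 308 = 466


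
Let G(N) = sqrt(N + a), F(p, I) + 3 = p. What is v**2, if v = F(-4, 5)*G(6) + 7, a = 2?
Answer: 441 - 196*sqrt(2) ≈ 163.81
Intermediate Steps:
F(p, I) = -3 + p
G(N) = sqrt(2 + N) (G(N) = sqrt(N + 2) = sqrt(2 + N))
v = 7 - 14*sqrt(2) (v = (-3 - 4)*sqrt(2 + 6) + 7 = -14*sqrt(2) + 7 = 7 - 14*sqrt(2) ≈ -12.799)
v**2 = (7 - 14*sqrt(2))**2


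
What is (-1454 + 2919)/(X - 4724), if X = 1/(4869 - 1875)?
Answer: -877242/2828731 ≈ -0.31012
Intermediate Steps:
X = 1/2994 ≈ 0.00033400
(-1454 + 2919)/(X - 4724) = (-1454 + 2919)/(1/2994 - 4724) = 1465/(-14143655/2994) = 1465*(-2994/14143655) = -877242/2828731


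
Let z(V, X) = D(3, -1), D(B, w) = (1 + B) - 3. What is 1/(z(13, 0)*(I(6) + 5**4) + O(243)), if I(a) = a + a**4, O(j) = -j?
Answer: 1/1684 ≈ 0.00059382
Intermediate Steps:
D(B, w) = -2 + B
z(V, X) = 1 (z(V, X) = -2 + 3 = 1)
1/(z(13, 0)*(I(6) + 5**4) + O(243)) = 1/(1*((6 + 6**4) + 5**4) - 1*243) = 1/(1*((6 + 1296) + 625) - 243) = 1/(1*(1302 + 625) - 243) = 1/(1*1927 - 243) = 1/(1927 - 243) = 1/1684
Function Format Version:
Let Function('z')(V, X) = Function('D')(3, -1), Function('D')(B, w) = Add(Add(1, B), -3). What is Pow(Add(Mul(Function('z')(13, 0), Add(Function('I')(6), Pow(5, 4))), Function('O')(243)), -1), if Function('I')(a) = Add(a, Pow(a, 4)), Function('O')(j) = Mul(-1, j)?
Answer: Rational(1, 1684) ≈ 0.00059382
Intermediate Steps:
Function('D')(B, w) = Add(-2, B)
Function('z')(V, X) = 1 (Function('z')(V, X) = Add(-2, 3) = 1)
Pow(Add(Mul(Function('z')(13, 0), Add(Function('I')(6), Pow(5, 4))), Function('O')(243)), -1) = Pow(Add(Mul(1, Add(Add(6, Pow(6, 4)), Pow(5, 4))), Mul(-1, 243)), -1) = Pow(Add(Mul(1, Add(Add(6, 1296), 625)), -243), -1) = Pow(Add(Mul(1, Add(1302, 625)), -243), -1) = Pow(Add(Mul(1, 1927), -243), -1) = Pow(Add(1927, -243), -1) = Pow(1684, -1) = Rational(1, 1684)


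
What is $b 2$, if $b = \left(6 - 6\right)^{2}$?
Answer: $0$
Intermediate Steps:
$b = 0$ ($b = 0^{2} = 0$)
$b 2 = 0 \cdot 2 = 0$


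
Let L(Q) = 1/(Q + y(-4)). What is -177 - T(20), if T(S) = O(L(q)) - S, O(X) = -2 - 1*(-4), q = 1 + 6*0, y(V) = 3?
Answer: -159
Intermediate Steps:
q = 1 (q = 1 + 0 = 1)
L(Q) = 1/(3 + Q) (L(Q) = 1/(Q + 3) = 1/(3 + Q))
O(X) = 2 (O(X) = -2 + 4 = 2)
T(S) = 2 - S
-177 - T(20) = -177 - (2 - 1*20) = -177 - (2 - 20) = -177 - 1*(-18) = -177 + 18 = -159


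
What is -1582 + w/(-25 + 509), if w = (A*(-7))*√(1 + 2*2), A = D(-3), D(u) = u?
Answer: -1582 + 21*√5/484 ≈ -1581.9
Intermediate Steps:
A = -3
w = 21*√5 (w = (-3*(-7))*√(1 + 2*2) = 21*√(1 + 4) = 21*√5 ≈ 46.957)
-1582 + w/(-25 + 509) = -1582 + (21*√5)/(-25 + 509) = -1582 + (21*√5)/484 = -1582 + (21*√5)*(1/484) = -1582 + 21*√5/484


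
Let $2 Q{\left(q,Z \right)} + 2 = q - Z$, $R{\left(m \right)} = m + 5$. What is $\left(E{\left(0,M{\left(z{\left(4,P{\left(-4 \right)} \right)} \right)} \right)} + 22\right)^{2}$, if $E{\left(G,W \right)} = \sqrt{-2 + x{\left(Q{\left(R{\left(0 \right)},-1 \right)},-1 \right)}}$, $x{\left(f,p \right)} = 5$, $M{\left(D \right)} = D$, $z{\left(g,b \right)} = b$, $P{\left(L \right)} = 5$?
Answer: $\left(22 + \sqrt{3}\right)^{2} \approx 563.21$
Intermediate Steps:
$R{\left(m \right)} = 5 + m$
$Q{\left(q,Z \right)} = -1 + \frac{q}{2} - \frac{Z}{2}$ ($Q{\left(q,Z \right)} = -1 + \frac{q - Z}{2} = -1 - \left(\frac{Z}{2} - \frac{q}{2}\right) = -1 + \frac{q}{2} - \frac{Z}{2}$)
$E{\left(G,W \right)} = \sqrt{3}$ ($E{\left(G,W \right)} = \sqrt{-2 + 5} = \sqrt{3}$)
$\left(E{\left(0,M{\left(z{\left(4,P{\left(-4 \right)} \right)} \right)} \right)} + 22\right)^{2} = \left(\sqrt{3} + 22\right)^{2} = \left(22 + \sqrt{3}\right)^{2}$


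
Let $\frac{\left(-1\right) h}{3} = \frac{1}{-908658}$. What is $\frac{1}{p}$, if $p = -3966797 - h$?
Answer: $- \frac{302886}{1201487276143} \approx -2.5209 \cdot 10^{-7}$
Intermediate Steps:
$h = \frac{1}{302886}$ ($h = - \frac{3}{-908658} = \left(-3\right) \left(- \frac{1}{908658}\right) = \frac{1}{302886} \approx 3.3016 \cdot 10^{-6}$)
$p = - \frac{1201487276143}{302886}$ ($p = -3966797 - \frac{1}{302886} = - \frac{1201487276143}{302886} \approx -3.9668 \cdot 10^{6}$)
$\frac{1}{p} = \frac{1}{- \frac{1201487276143}{302886}} = - \frac{302886}{1201487276143}$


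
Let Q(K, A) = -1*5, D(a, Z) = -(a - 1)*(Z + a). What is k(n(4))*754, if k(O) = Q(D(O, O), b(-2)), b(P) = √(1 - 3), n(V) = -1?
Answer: -3770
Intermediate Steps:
D(a, Z) = -(-1 + a)*(Z + a)
b(P) = I*√2 (b(P) = √(-2) = I*√2)
Q(K, A) = -5
k(O) = -5
k(n(4))*754 = -5*754 = -3770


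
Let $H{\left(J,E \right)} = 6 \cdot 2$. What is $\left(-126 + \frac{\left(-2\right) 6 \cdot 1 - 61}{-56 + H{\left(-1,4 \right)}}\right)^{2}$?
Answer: $\frac{29931841}{1936} \approx 15461.0$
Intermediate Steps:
$H{\left(J,E \right)} = 12$
$\left(-126 + \frac{\left(-2\right) 6 \cdot 1 - 61}{-56 + H{\left(-1,4 \right)}}\right)^{2} = \left(-126 + \frac{\left(-2\right) 6 \cdot 1 - 61}{-56 + 12}\right)^{2} = \left(-126 + \frac{\left(-12\right) 1 - 61}{-44}\right)^{2} = \left(-126 + \left(-12 - 61\right) \left(- \frac{1}{44}\right)\right)^{2} = \left(-126 - - \frac{73}{44}\right)^{2} = \left(-126 + \frac{73}{44}\right)^{2} = \left(- \frac{5471}{44}\right)^{2} = \frac{29931841}{1936}$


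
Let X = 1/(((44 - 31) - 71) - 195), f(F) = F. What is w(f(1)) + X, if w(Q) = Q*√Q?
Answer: 252/253 ≈ 0.99605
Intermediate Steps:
w(Q) = Q^(3/2)
X = -1/253 (X = 1/((13 - 71) - 195) = 1/(-58 - 195) = 1/(-253) = -1/253 ≈ -0.0039526)
w(f(1)) + X = 1^(3/2) - 1/253 = 1 - 1/253 = 252/253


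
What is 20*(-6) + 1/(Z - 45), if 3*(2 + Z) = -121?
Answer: -31443/262 ≈ -120.01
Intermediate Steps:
Z = -127/3 (Z = -2 + (1/3)*(-121) = -2 - 121/3 = -127/3 ≈ -42.333)
20*(-6) + 1/(Z - 45) = 20*(-6) + 1/(-127/3 - 45) = -120 + 1/(-262/3) = -120 - 3/262 = -31443/262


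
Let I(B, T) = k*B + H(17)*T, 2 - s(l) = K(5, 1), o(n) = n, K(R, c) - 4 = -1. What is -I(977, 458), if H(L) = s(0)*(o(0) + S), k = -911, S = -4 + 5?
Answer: 890505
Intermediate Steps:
S = 1
K(R, c) = 3 (K(R, c) = 4 - 1 = 3)
s(l) = -1 (s(l) = 2 - 1*3 = 2 - 3 = -1)
H(L) = -1 (H(L) = -(0 + 1) = -1*1 = -1)
I(B, T) = -T - 911*B (I(B, T) = -911*B - T = -T - 911*B)
-I(977, 458) = -(-1*458 - 911*977) = -(-458 - 890047) = -1*(-890505) = 890505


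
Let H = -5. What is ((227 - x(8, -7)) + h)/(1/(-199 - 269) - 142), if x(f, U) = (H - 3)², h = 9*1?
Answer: -80496/66457 ≈ -1.2113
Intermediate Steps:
h = 9
x(f, U) = 64 (x(f, U) = (-5 - 3)² = (-8)² = 64)
((227 - x(8, -7)) + h)/(1/(-199 - 269) - 142) = ((227 - 1*64) + 9)/(1/(-199 - 269) - 142) = ((227 - 64) + 9)/(1/(-468) - 142) = (163 + 9)/(-1/468 - 142) = 172/(-66457/468) = 172*(-468/66457) = -80496/66457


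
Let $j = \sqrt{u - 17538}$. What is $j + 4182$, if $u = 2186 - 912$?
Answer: $4182 + 2 i \sqrt{4066} \approx 4182.0 + 127.53 i$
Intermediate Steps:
$u = 1274$ ($u = 2186 - 912 = 1274$)
$j = 2 i \sqrt{4066}$ ($j = \sqrt{1274 - 17538} = \sqrt{-16264} = 2 i \sqrt{4066} \approx 127.53 i$)
$j + 4182 = 2 i \sqrt{4066} + 4182 = 4182 + 2 i \sqrt{4066}$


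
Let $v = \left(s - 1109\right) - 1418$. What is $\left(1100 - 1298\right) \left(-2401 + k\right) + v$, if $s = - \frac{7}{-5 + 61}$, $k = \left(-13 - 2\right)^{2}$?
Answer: $\frac{3426567}{8} \approx 4.2832 \cdot 10^{5}$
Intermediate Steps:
$k = 225$ ($k = \left(-15\right)^{2} = 225$)
$s = - \frac{1}{8}$ ($s = - \frac{7}{56} = \left(-7\right) \frac{1}{56} = - \frac{1}{8} \approx -0.125$)
$v = - \frac{20217}{8}$ ($v = \left(- \frac{1}{8} - 1109\right) - 1418 = - \frac{8873}{8} - 1418 = - \frac{20217}{8} \approx -2527.1$)
$\left(1100 - 1298\right) \left(-2401 + k\right) + v = \left(1100 - 1298\right) \left(-2401 + 225\right) - \frac{20217}{8} = \left(-198\right) \left(-2176\right) - \frac{20217}{8} = 430848 - \frac{20217}{8} = \frac{3426567}{8}$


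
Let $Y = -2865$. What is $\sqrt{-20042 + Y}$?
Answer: $i \sqrt{22907} \approx 151.35 i$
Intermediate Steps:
$\sqrt{-20042 + Y} = \sqrt{-20042 - 2865} = \sqrt{-22907} = i \sqrt{22907}$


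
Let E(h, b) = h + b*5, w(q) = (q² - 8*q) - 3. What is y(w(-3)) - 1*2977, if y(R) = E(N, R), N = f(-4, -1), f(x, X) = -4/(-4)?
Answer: -2826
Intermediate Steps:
f(x, X) = 1 (f(x, X) = -4*(-¼) = 1)
w(q) = -3 + q² - 8*q
N = 1
E(h, b) = h + 5*b
y(R) = 1 + 5*R
y(w(-3)) - 1*2977 = (1 + 5*(-3 + (-3)² - 8*(-3))) - 1*2977 = (1 + 5*(-3 + 9 + 24)) - 2977 = (1 + 5*30) - 2977 = (1 + 150) - 2977 = 151 - 2977 = -2826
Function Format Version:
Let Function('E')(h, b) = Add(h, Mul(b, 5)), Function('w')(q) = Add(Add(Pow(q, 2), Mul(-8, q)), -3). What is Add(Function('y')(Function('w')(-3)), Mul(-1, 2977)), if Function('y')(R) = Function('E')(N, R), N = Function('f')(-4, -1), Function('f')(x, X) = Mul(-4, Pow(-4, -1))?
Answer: -2826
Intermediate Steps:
Function('f')(x, X) = 1 (Function('f')(x, X) = Mul(-4, Rational(-1, 4)) = 1)
Function('w')(q) = Add(-3, Pow(q, 2), Mul(-8, q))
N = 1
Function('E')(h, b) = Add(h, Mul(5, b))
Function('y')(R) = Add(1, Mul(5, R))
Add(Function('y')(Function('w')(-3)), Mul(-1, 2977)) = Add(Add(1, Mul(5, Add(-3, Pow(-3, 2), Mul(-8, -3)))), Mul(-1, 2977)) = Add(Add(1, Mul(5, Add(-3, 9, 24))), -2977) = Add(Add(1, Mul(5, 30)), -2977) = Add(Add(1, 150), -2977) = Add(151, -2977) = -2826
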